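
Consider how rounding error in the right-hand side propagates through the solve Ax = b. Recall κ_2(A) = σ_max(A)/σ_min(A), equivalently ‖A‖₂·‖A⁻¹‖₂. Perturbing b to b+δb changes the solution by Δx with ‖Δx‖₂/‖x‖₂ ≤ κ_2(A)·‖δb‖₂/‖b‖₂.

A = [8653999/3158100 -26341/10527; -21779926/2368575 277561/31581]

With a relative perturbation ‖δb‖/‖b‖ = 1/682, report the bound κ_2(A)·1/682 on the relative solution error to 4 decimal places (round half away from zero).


0.2395

AᵀA = [13222188981241/143619776784 -1049305082035/11968314732; -1049305082035/11968314732 83284743250/997359561]; tr = 29982392401/170772624, det = 197262025/170772624
λ_max, λ_min = (29982392401/170772624 ± √898809106273043330401/29163289107845376)/2 = 2809/16, 70225/10673289
κ = σ_max/σ_min = (53/4)/(265/3267) = 163.3500
perturbation bound = 163.3500·1/682 = 0.2395


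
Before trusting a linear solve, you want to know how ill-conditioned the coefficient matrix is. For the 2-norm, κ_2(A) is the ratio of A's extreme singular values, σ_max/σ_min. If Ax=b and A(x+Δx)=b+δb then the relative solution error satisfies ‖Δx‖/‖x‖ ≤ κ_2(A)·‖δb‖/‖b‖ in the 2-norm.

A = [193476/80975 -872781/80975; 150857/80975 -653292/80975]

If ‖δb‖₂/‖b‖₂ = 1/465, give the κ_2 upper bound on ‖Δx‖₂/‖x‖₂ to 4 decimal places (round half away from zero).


M = AᵀA = [2407631881/262278025 -2139326784/52455605; -2139326784/52455605 47541484449/262278025]. tr(M)=5942786/31205, det(M)=2518569/3900625
eigenvalues of AᵀA: λ = (tr ± √(tr²−4·det))/2 = 4761/25, 529/156025
κ = σ_max/σ_min = (69/5)/(23/395) = 237.0000
worst-case relative error ≤ 237.0000 × 1/465 = 0.5097

0.5097


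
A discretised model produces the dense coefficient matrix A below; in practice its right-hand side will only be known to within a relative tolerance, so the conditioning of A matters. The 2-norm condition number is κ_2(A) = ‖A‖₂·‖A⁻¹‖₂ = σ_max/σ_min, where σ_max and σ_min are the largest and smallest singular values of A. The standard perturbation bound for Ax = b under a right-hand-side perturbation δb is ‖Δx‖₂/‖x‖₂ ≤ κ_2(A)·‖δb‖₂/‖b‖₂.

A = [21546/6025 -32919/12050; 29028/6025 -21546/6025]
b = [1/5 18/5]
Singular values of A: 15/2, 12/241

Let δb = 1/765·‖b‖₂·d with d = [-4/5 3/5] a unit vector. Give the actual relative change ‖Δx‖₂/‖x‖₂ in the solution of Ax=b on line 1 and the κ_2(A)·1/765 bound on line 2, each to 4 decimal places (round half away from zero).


0.0024
0.1969

largest singular value 15/2, smallest 12/241
κ = σ_max/σ_min = (15/2)/(12/241) = 150.6250
worst-case relative error ≤ 150.6250 × 1/765 = 0.1969
solve Ax = b  →  x = [24.4200 31.8933]
‖b‖ = 3.6056, ‖x‖ = 40.1687
δb = ε·‖b‖·d = [-0.0038 0.0028]; solving A·Δx = δb gives ‖Δx‖ = 0.0947
relative error = 0.0024
realised/bound (from unrounded values) ≈ 0.0120


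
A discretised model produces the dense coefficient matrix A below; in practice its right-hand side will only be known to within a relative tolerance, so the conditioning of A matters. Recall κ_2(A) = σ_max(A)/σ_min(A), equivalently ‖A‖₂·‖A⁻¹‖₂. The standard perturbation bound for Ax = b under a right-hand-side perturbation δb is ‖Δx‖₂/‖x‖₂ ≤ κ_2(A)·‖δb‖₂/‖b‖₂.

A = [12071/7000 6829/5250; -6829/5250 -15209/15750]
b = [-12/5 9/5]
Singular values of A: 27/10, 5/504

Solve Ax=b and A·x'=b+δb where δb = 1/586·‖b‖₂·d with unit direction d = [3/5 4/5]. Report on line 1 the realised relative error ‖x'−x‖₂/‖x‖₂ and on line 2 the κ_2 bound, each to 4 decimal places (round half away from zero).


0.4644
0.4644

σ_max = 27/10, σ_min = 5/504
κ = σ_max/σ_min = (27/10)/(5/504) = 272.1600
bound on ‖Δx‖/‖x‖: κ·ε = 272.1600·1/586 = 0.4644
solve Ax = b  →  x = [-0.8889 -0.6667]
‖b‖ = 3.0000, ‖x‖ = 1.1111
re-solving with b+δb shifts x by Δx of norm 0.5160
relative error = 0.4644
tightness: 0.4644 against a bound of 0.4644; the bound is attained (ratio 1)


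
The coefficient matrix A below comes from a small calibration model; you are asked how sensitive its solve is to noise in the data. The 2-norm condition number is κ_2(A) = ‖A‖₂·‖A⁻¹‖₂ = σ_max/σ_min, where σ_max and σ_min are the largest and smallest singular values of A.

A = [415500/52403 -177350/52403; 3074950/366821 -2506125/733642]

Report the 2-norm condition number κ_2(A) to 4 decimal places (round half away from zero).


121.6250

AᵀA = [21301652500/159997201 -8874984375/159997201; -8874984375/159997201 14798400625/639988804]; tr = 591745625/3786916, det = 1562500/946729
solving λ² − 591745625/3786916·λ + 1562500/946729 = 0 gives λ = 625/4, 10000/946729
κ_2(A) = √(λ_max/λ_min) = √((625/4) / (10000/946729)) = 121.6250


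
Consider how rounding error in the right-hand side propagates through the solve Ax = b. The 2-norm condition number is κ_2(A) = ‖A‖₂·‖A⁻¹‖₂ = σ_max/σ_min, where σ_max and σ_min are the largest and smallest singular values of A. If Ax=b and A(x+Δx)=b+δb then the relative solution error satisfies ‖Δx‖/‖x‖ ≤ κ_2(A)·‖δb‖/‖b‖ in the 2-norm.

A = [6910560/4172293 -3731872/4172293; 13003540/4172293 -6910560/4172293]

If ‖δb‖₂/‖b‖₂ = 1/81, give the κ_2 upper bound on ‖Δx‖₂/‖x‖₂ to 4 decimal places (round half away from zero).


4.4559

AᵀA = [750338726800/60235394041 -400176708480/60235394041; -400176708480/60235394041 213434976256/60235394041]; tr = 3334857104/208426969, det = 409600/208426969
λ_max, λ_min = (3334857104/208426969 ± √11120930417353257216/43441801406526961)/2 = 16, 25600/208426969
so κ_2 = √(16 / (25600/208426969)) = 360.9250
worst-case relative error ≤ 360.9250 × 1/81 = 4.4559


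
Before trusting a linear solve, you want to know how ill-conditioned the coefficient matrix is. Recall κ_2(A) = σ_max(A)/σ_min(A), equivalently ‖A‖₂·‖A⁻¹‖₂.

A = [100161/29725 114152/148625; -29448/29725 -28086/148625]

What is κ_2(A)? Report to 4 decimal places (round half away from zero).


form AᵀA = [17439057/1413721 19617048/7068605; 19617048/7068605 22111204/35343025] with trace 272509/21025 and determinant 324/21025
λ_max, λ_min = (272509/21025 ± √74233906681/442050625)/2 = 324/25, 1/841
κ_2(A) = √(λ_max/λ_min) = √((324/25) / (1/841)) = 104.4000

104.4000


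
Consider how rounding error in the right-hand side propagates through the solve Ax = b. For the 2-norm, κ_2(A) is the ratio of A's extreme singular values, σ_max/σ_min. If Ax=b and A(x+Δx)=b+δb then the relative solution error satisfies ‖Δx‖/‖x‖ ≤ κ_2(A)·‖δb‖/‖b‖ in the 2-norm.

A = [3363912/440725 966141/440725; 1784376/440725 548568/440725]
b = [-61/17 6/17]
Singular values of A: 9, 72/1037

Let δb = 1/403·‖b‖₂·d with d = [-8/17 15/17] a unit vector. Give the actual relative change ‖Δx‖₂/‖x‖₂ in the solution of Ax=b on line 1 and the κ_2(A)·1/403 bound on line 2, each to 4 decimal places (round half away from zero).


largest singular value 9, smallest 72/1037
κ = σ_max/σ_min = 9/(72/1037) = 129.6250
bound on ‖Δx‖/‖x‖: κ·ε = 129.6250·1/403 = 0.3217
solve Ax = b  →  x = [-8.3856 27.5600]
‖b‖₂ = 3.6056 and ‖x‖₂ = 28.8075
δb = ε·‖b‖·d = [-0.0042 0.0079]; solving A·Δx = δb gives ‖Δx‖ = 0.1289
relative error = 0.0045
tightness: 0.0045 against a bound of 0.3217 (unrounded ratio ≈ 0.0139)

0.0045
0.3217


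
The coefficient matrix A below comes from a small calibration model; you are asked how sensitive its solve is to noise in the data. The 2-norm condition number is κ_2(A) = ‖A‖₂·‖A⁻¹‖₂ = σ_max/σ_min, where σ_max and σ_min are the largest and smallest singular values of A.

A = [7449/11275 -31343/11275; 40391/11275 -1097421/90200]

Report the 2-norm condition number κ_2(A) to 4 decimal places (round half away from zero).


88.0000

form AᵀA = [1003522/75625 -27479907/605000; -27479907/605000 753840217/4840000] with trace 1308905/7744 and determinant 28561/7744
char-poly roots: 169 and 169/7744
κ_2(A) = √(λ_max/λ_min) = √(169 / (169/7744)) = 88.0000


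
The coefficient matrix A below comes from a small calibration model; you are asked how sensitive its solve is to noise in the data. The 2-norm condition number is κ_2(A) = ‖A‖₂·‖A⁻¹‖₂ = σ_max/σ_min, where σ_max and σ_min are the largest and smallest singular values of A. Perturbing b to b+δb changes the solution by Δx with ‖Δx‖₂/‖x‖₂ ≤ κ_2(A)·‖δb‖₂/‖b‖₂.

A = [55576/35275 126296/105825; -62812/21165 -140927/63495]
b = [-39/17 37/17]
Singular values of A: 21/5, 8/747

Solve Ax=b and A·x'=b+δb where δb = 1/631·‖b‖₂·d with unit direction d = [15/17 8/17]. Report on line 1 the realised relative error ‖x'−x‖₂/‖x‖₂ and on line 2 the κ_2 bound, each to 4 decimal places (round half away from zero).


σ_max = 21/5, σ_min = 8/747
condition number: (21/5) ÷ (8/747) = 392.1750
bound on ‖Δx‖/‖x‖: κ·ε = 392.1750·1/631 = 0.6215
solve Ax = b  →  x = [55.4536 -75.1286]
‖b‖₂ = 3.1623 and ‖x‖₂ = 93.3777
δb = ε·‖b‖·d = [0.0044 0.0024]; solving A·Δx = δb gives ‖Δx‖ = 0.4680
dividing the unrounded norms, ‖Δx‖/‖x‖ = 0.0050
tightness: 0.0050 against a bound of 0.6215 (unrounded ratio ≈ 0.0081)

0.0050
0.6215


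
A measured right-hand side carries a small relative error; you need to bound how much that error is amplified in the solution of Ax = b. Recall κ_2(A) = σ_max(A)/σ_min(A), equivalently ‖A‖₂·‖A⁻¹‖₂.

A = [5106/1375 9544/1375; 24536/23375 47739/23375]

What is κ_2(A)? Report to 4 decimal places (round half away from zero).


225.5000

AᵀA = [13018564/874225 4881528/174845; 4881528/174845 45765481/874225]; tr = 40681/605, det = 6724/75625
λ_max, λ_min = (40681/605 ± √41370339609/9150625)/2 = 1681/25, 4/3025
κ = σ_max/σ_min = (41/5)/(2/55) = 225.5000


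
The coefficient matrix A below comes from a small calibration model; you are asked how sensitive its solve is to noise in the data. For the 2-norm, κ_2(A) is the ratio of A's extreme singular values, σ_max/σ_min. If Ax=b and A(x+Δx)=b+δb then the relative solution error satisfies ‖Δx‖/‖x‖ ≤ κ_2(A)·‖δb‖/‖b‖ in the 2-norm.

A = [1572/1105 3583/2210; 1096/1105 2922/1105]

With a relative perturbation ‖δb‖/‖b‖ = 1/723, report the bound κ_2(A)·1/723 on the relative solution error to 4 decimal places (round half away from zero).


0.0079

form AᵀA = [146896/48841 240750/48841; 240750/48841 1879609/195364] with trace 8537/676 and determinant 784/169
char-poly roots: 49/4 and 64/169
κ = σ_max/σ_min = (7/2)/(8/13) = 5.6875
bound on ‖Δx‖/‖x‖: κ·ε = 5.6875·1/723 = 0.0079


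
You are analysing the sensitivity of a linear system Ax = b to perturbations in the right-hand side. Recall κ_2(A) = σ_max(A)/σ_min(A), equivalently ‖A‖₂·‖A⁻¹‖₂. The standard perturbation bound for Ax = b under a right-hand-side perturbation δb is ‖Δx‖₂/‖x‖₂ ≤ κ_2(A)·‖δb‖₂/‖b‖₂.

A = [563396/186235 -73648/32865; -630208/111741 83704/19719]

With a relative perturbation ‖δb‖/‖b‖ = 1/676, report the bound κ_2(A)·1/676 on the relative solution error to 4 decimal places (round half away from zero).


0.4667

form AᵀA = [44241482896/1080108225 -99541774016/3240324675; -99541774016/3240324675 223975241536/9720974025] with trace 24885943504/388838961 and determinant 16000000/388838961
solving λ² − 24885943504/388838961·λ + 16000000/388838961 = 0 gives λ = 64, 250000/388838961
κ_2(A) = √(λ_max/λ_min) = √(64 / (250000/388838961)) = 315.5040
κ_2(A)·‖δb‖/‖b‖ = 0.4667


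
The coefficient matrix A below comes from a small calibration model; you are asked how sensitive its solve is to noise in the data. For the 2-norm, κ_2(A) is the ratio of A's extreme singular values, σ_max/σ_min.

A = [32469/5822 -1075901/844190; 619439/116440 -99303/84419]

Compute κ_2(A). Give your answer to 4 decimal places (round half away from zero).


284.0000

AᵀA = [805399059121/13558273600 -906062139/67791368; -906062139/67791368 2548955461/847392100]; tr = 503380337/8065600, det = 38950081/806560000
eigenvalues of AᵀA: λ = (tr ± √(tr²−4·det))/2 = 6241/100, 6241/8065600
so κ_2 = √((6241/100) / (6241/8065600)) = 284.0000


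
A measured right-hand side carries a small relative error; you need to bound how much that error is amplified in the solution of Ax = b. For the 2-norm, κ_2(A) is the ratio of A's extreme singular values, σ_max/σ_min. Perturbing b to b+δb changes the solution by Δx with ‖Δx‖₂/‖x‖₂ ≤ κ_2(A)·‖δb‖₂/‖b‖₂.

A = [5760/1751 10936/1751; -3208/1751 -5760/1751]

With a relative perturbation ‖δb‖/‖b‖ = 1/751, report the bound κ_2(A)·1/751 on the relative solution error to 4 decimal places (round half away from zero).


0.1372

M = AᵀA = [2556992/180353 4792320/180353; 4792320/180353 8986688/180353]. tr(M)=679040/10609, det(M)=4096/10609
eigenvalues of AᵀA: λ = (tr ± √(tr²−4·det))/2 = 64, 64/10609
κ = σ_max/σ_min = 8/(8/103) = 103.0000
worst-case relative error ≤ 103.0000 × 1/751 = 0.1372


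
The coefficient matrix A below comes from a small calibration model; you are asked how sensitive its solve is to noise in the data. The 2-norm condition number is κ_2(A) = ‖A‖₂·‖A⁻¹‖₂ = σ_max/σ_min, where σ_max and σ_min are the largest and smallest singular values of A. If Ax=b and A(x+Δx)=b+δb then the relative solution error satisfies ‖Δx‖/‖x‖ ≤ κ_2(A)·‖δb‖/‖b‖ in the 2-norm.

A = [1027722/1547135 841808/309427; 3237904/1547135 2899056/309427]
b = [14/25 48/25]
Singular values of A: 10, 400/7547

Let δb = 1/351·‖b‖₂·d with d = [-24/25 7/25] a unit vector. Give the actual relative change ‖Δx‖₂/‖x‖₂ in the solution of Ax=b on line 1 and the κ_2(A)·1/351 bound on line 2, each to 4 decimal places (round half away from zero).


from the listed singular values, σ₁ = 10, σ_n = 400/7547
κ = σ_max/σ_min = 10/(400/7547) = 188.6750
worst-case relative error ≤ 188.6750 × 1/351 = 0.5375
solve Ax = b  →  x = [0.0439 0.1951]
‖b‖ = 2.0000, ‖x‖ = 0.2000
δb = ε·‖b‖·d = [-0.0055 0.0016]; solving A·Δx = δb gives ‖Δx‖ = 0.1075
dividing the unrounded norms, ‖Δx‖/‖x‖ = 0.5375
tightness: 0.5375 against a bound of 0.5375; the bound is attained (ratio 1)

0.5375
0.5375


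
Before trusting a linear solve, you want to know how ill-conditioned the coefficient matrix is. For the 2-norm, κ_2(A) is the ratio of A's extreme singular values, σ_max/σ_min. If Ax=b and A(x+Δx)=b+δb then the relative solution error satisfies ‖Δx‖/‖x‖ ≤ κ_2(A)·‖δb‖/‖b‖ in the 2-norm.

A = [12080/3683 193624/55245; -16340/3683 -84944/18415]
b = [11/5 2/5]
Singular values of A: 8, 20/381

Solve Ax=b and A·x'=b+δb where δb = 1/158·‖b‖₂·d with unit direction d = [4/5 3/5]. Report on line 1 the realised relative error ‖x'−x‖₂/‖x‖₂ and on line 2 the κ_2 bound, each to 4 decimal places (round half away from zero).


σ_max = 8, σ_min = 20/381
condition number: 8 ÷ (20/381) = 152.4000
κ_2(A)·‖δb‖/‖b‖ = 0.9646
solve Ax = b  →  x = [-27.5034 26.3664]
2-norm of b is 2.2361; of x, 38.1002
Δx = A⁻¹·δb where δb = 1/158·2.2361·d; ‖Δx‖ = 0.2696
dividing the unrounded norms, ‖Δx‖/‖x‖ = 0.0071
tightness: 0.0071 against a bound of 0.9646 (unrounded ratio ≈ 0.0073)

0.0071
0.9646


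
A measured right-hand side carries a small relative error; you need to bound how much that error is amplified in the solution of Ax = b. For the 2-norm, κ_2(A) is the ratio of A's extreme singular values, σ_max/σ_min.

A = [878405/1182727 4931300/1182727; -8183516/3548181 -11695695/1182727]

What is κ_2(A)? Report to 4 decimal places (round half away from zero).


M = AᵀA = [437362675849/74494605969 214412116160/8277178441; 214412116160/8277178441 953295865225/8277178441]. tr(M)=5364084154/44315649, det(M)=228765625/44315649
λ_max, λ_min = (5364084154/44315649 ± √28732847222630833216/1963876746291201)/2 = 121, 1890625/44315649
κ = σ_max/σ_min = 11/(1375/6657) = 53.2560

53.2560


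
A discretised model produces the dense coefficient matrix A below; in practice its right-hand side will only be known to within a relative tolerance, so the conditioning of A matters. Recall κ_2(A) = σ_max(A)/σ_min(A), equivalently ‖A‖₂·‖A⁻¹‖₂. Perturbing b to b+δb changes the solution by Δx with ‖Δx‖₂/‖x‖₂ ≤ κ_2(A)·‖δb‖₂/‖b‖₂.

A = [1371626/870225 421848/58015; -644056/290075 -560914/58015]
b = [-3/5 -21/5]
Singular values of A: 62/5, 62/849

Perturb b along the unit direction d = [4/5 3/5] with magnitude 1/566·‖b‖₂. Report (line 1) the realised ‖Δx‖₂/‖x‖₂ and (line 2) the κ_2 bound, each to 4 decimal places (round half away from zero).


σ_max = 62/5, σ_min = 62/849
κ = σ_max/σ_min = (62/5)/(62/849) = 169.8000
worst-case relative error ≤ 169.8000 × 1/566 = 0.3000
solve Ax = b  →  x = [40.1318 -8.7817]
‖b‖₂ = 4.2426 and ‖x‖₂ = 41.0814
δb = ε·‖b‖·d = [0.0060 0.0045]; solving A·Δx = δb gives ‖Δx‖ = 0.1026
realised ‖Δx‖/‖x‖ = 0.0025
so the bound overstates the realised error by a factor of ≈ 120.0688 (computed from the unrounded values)

0.0025
0.3000


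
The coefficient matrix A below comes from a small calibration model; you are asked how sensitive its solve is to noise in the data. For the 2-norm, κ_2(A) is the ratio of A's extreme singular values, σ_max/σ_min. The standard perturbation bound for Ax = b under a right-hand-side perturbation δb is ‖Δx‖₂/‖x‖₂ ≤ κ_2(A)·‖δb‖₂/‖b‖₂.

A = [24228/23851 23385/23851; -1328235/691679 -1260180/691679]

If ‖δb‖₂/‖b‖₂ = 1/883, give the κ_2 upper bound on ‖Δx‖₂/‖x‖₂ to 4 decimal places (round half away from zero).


0.3178

AᵀA = [7812705321/1655431969 7440491520/1655431969; 7440491520/1655431969 7086371625/1655431969]; tr = 17715906/1968409, det = 2025/1968409
eigenvalues of AᵀA: λ = (tr ± √(tr²−4·det))/2 = 9, 225/1968409
so κ_2 = √(9 / (225/1968409)) = 280.6000
perturbation bound = 280.6000·1/883 = 0.3178


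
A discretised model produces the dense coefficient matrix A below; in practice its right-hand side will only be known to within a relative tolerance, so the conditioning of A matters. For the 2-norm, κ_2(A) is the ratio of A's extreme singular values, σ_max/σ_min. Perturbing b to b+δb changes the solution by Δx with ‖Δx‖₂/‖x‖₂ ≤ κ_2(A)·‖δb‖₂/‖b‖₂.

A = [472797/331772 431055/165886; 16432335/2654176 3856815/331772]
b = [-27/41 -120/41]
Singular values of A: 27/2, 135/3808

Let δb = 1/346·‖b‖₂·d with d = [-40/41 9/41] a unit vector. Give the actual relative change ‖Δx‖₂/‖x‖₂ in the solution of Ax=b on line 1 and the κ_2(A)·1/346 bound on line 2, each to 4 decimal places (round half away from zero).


1.1006
1.1006

from the listed singular values, σ₁ = 27/2, σ_n = 135/3808
κ = σ_max/σ_min = (27/2)/(135/3808) = 380.8000
κ_2(A)·‖δb‖/‖b‖ = 1.1006
solve Ax = b  →  x = [-0.1046 -0.1961]
2-norm of b is 3.0000; of x, 0.2222
Δx = A⁻¹·δb where δb = 1/346·3.0000·d; ‖Δx‖ = 0.2446
relative error = 1.1006
tightness: 1.1006 against a bound of 1.1006; the bound is attained (ratio 1)


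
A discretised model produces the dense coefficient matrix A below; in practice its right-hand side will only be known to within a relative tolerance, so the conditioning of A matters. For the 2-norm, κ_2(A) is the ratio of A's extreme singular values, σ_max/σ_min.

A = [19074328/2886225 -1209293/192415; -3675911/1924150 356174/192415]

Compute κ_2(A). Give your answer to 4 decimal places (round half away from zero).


form AᵀA = [2523089359561/53313886404 -200242777735/4442823867; -200242777735/4442823867 63569979125/1480941289] with trace 5721294421/63393444 and determinant 3258025/63393444
char-poly roots: 361/4 and 9025/15848361
κ = σ_max/σ_min = (19/2)/(95/3981) = 398.1000

398.1000


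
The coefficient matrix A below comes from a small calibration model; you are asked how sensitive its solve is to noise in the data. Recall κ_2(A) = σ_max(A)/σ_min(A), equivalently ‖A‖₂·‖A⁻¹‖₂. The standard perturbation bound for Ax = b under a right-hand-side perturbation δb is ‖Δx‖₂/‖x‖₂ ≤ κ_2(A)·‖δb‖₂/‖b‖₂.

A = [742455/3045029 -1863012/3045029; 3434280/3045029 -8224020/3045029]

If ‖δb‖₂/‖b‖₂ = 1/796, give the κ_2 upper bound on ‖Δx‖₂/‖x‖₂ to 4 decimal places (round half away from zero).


M = AᵀA = [564934725/424298797 -1355731020/424298797; -1355731020/424298797 3253801248/424298797]. tr(M)=293748921/32638369, det(M)=32400/32638369
char-poly roots: 9 and 3600/32638369
σ_max=√9=3, σ_min=√(3600/32638369)=(60/5713) → κ = 285.6500
worst-case relative error ≤ 285.6500 × 1/796 = 0.3589

0.3589


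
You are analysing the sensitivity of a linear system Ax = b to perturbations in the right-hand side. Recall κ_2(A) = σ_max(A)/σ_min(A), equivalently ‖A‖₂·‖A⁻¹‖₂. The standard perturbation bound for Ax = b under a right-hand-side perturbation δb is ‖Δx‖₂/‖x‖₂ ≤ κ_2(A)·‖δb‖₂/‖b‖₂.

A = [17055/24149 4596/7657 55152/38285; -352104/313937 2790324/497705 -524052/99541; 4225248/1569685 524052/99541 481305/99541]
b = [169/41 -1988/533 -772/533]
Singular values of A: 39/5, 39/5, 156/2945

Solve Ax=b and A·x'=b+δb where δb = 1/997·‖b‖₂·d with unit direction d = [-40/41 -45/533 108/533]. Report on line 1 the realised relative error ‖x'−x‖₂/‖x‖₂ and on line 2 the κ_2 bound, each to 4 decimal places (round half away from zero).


0.0014
0.1477

largest singular value 39/5, smallest 156/2945
κ_2(A) = (39/5) / (156/2945) = 147.2500
perturbation bound = 147.2500·1/997 = 0.1477
solve Ax = b  →  x = [69.7535 -11.5984 -26.5028]
‖b‖₂ = 5.7446 and ‖x‖₂ = 75.5147
with δb = [-0.0056 -0.0005 0.0012], A·Δx = δb → ‖Δx‖ = 0.1088
relative error = 0.0014
tightness: 0.0014 against a bound of 0.1477 (unrounded ratio ≈ 0.0098)


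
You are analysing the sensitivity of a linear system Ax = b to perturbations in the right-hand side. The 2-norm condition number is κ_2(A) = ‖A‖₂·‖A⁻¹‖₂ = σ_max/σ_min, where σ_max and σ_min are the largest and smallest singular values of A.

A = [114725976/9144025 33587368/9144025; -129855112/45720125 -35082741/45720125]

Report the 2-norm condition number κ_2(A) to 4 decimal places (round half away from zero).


223.0250

M = AᵀA = [205778458858624/1243503765625 60017407875432/1243503765625; 60017407875432/1243503765625 17509566297001/1243503765625]. tr(M)=357260840249/1989606025, det(M)=1289671744/1989606025
solving λ² − 357260840249/1989606025·λ + 1289671744/1989606025 = 0 gives λ = 4489/25, 287296/79584241
so κ_2 = √((4489/25) / (287296/79584241)) = 223.0250


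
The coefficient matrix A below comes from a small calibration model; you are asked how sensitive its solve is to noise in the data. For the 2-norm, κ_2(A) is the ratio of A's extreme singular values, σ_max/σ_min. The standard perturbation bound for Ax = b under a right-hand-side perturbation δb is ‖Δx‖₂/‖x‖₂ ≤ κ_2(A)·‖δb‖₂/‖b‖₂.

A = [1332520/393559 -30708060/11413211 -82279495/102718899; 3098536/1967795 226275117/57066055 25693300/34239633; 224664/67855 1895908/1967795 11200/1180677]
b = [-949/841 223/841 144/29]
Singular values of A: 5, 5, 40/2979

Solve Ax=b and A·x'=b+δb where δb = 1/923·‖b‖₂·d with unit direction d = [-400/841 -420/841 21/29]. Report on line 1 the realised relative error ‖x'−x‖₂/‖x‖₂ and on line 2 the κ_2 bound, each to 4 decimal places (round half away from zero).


largest singular value 5, smallest 40/2979
κ = σ_max/σ_min = 5/(40/2979) = 372.3750
perturbation bound = 372.3750·1/923 = 0.4034
solve Ax = b  →  x = [18.8313 -62.4217 290.6780]
‖b‖₂ = 5.0990 and ‖x‖₂ = 297.9007
Δx = A⁻¹·δb where δb = 1/923·5.0990·d; ‖Δx‖ = 0.4114
relative error = 0.0014
tightness: 0.0014 against a bound of 0.4034 (unrounded ratio ≈ 0.0034)

0.0014
0.4034


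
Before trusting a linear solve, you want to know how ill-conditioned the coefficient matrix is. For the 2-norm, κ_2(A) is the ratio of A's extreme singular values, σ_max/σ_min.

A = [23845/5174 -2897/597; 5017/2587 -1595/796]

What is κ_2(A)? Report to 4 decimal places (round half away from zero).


form AᵀA = [3960149/158404 -12474175/475212; -12474175/475212 157177969/5702544] with trace 299743333/5702544 and determinant 707281/22810176
char-poly roots: 841/16 and 841/1425636
κ_2(A) = √(λ_max/λ_min) = √((841/16) / (841/1425636)) = 298.5000

298.5000


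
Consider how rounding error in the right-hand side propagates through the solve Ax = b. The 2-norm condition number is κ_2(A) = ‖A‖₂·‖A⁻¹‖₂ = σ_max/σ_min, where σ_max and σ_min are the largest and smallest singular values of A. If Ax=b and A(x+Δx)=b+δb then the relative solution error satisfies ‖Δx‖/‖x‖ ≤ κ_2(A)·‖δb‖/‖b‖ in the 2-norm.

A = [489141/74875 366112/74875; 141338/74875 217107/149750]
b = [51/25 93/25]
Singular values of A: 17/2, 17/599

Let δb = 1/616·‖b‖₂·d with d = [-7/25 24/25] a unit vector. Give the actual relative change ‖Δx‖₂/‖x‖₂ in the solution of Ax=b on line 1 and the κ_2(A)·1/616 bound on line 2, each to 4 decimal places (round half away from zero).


σ_max = 17/2, σ_min = 17/599
condition number: (17/2) ÷ (17/599) = 299.5000
κ_2(A)·‖δb‖/‖b‖ = 0.4862
solve Ax = b  →  x = [-63.1412 84.7765]
2-norm of b is 4.2426; of x, 105.7065
Δx = A⁻¹·δb where δb = 1/616·4.2426·d; ‖Δx‖ = 0.2427
realised ‖Δx‖/‖x‖ = 0.0023
realised/bound (from unrounded values) ≈ 0.0047

0.0023
0.4862


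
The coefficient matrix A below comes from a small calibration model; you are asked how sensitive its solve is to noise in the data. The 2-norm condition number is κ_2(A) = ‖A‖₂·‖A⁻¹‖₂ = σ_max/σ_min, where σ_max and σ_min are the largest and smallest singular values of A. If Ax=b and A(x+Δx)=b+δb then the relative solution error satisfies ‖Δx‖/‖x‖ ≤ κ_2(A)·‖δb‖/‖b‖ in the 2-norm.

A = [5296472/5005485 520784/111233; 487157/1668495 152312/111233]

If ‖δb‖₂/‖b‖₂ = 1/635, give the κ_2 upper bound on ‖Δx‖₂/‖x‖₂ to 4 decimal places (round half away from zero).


form AᵀA = [1207540525225/1002195203409 596183489000/111355022601; 596183489000/111355022601 294414920000/12372780289] with trace 14904907225/596189889 and determinant 4000000/596189889
solving λ² − 14904907225/596189889·λ + 4000000/596189889 = 0 gives λ = 25, 160000/596189889
κ_2(A) = √(λ_max/λ_min) = √(25 / (160000/596189889)) = 305.2125
perturbation bound = 305.2125·1/635 = 0.4806

0.4806


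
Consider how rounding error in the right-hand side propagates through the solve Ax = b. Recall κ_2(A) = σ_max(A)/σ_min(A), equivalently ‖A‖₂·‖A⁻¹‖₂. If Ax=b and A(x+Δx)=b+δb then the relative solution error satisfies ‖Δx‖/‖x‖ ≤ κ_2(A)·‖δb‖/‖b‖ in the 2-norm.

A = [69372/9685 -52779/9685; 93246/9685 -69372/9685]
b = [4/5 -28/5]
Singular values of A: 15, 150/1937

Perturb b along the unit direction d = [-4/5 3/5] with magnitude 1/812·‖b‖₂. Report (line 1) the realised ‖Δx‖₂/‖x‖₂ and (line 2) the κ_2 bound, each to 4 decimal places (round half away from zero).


σ_max = 15, σ_min = 150/1937
condition number: 15 ÷ (150/1937) = 193.7000
worst-case relative error ≤ 193.7000 × 1/812 = 0.2385
solve Ax = b  →  x = [-31.2053 -41.1627]
‖b‖₂ = 5.6569 and ‖x‖₂ = 51.6540
with δb = [-0.0056 0.0042], A·Δx = δb → ‖Δx‖ = 0.0900
realised ‖Δx‖/‖x‖ = 0.0017
tightness: 0.0017 against a bound of 0.2385 (unrounded ratio ≈ 0.0073)

0.0017
0.2385


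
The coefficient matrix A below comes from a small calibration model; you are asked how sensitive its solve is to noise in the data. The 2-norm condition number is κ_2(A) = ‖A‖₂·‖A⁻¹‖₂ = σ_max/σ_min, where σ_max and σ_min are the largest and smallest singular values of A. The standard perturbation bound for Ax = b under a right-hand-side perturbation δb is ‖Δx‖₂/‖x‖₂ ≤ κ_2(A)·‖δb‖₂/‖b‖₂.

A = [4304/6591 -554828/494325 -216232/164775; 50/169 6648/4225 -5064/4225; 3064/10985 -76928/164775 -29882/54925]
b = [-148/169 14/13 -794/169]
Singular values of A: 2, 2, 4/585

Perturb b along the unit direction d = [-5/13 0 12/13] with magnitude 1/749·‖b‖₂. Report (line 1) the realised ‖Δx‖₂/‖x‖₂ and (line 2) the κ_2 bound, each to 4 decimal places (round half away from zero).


from the listed singular values, σ₁ = 2, σ_n = 4/585
κ = σ_max/σ_min = 2/(4/585) = 292.5000
worst-case relative error ≤ 292.5000 × 1/749 = 0.3905
solve Ax = b  →  x = [-540.3846 -61.7815 -215.3938]
2-norm of b is 4.8990; of x, 585.0017
re-solving with b+δb shifts x by Δx of norm 0.9566
realised ‖Δx‖/‖x‖ = 0.0016
tightness: 0.0016 against a bound of 0.3905 (unrounded ratio ≈ 0.0042)

0.0016
0.3905


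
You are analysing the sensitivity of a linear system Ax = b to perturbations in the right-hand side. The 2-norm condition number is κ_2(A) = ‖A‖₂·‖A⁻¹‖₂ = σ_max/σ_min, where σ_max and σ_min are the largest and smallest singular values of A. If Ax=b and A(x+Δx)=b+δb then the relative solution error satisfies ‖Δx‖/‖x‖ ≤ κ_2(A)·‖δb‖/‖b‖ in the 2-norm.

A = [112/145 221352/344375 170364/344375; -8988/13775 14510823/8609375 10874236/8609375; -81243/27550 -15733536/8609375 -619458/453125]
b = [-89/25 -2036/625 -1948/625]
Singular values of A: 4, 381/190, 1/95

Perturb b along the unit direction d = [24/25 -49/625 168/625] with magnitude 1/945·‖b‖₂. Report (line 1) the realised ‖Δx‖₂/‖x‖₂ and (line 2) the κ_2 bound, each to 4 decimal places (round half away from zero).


0.0015
0.4021

σ_max = 4, σ_min = 1/95
κ = σ_max/σ_min = 4/(1/95) = 380.0000
worst-case relative error ≤ 380.0000 × 1/945 = 0.4021
solve Ax = b  →  x = [1.6169 227.0443 -304.7168]
‖b‖ = 5.7446, ‖x‖ = 380.0053
δb = ε·‖b‖·d = [0.0058 -0.0005 0.0016]; solving A·Δx = δb gives ‖Δx‖ = 0.5775
relative error = 0.0015
realised/bound (from unrounded values) ≈ 0.0038


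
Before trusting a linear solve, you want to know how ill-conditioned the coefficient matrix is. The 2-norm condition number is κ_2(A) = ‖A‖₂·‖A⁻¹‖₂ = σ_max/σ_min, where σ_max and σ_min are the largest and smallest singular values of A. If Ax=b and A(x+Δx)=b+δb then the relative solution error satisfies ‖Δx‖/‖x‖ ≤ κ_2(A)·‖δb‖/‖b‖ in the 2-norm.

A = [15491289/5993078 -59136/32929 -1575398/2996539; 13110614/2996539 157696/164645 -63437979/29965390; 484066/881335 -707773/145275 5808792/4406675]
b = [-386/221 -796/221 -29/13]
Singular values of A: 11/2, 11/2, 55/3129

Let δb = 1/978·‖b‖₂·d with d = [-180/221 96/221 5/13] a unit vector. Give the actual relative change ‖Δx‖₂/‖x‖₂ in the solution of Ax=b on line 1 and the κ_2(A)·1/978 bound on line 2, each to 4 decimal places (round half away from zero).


σ_max = 11/2, σ_min = 55/3129
κ = σ_max/σ_min = (11/2)/(55/3129) = 312.9000
bound on ‖Δx‖/‖x‖: κ·ε = 312.9000·1/978 = 0.3199
solve Ax = b  →  x = [-21.7164 -15.5804 -50.2284]
‖b‖₂ = 4.5826 and ‖x‖₂ = 56.8967
Δx = A⁻¹·δb where δb = 1/978·4.5826·d; ‖Δx‖ = 0.2666
dividing the unrounded norms, ‖Δx‖/‖x‖ = 0.0047
tightness: 0.0047 against a bound of 0.3199 (unrounded ratio ≈ 0.0146)

0.0047
0.3199


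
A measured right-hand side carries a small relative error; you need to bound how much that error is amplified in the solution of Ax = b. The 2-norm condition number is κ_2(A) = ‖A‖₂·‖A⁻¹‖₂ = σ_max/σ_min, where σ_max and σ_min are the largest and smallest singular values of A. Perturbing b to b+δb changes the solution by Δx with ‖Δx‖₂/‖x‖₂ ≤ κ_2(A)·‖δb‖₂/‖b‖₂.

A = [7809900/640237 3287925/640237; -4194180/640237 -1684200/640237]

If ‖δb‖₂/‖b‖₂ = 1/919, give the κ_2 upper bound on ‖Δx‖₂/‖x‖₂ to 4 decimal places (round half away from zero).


0.1576

form AᵀA = [271922781600/1418350921 113294821500/1418350921; 113294821500/1418350921 47221385625/1418350921] with trace 1888427025/8392609 and determinant 20250000/8392609
eigenvalues of AᵀA: λ = (tr ± √(tr²−4·det))/2 = 225, 90000/8392609
σ_max=√225=15, σ_min=√(90000/8392609)=(300/2897) → κ = 144.8500
κ_2(A)·‖δb‖/‖b‖ = 0.1576


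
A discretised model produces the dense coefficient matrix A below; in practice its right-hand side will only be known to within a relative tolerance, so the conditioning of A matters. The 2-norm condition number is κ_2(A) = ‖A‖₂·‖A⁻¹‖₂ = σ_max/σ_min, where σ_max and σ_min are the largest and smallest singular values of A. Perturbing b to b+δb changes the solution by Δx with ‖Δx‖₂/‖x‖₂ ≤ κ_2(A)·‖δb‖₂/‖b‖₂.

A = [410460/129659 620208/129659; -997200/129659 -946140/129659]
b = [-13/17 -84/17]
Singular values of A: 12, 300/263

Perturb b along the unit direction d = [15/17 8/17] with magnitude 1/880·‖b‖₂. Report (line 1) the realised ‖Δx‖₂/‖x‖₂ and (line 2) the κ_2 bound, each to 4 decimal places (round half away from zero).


from the listed singular values, σ₁ = 12, σ_n = 300/263
κ = σ_max/σ_min = 12/(300/263) = 10.5200
worst-case relative error ≤ 10.5200 × 1/880 = 0.0120
solve Ax = b  →  x = [2.1344 -1.5724]
‖b‖ = 5.0000, ‖x‖ = 2.6510
re-solving with b+δb shifts x by Δx of norm 0.0050
relative error = 0.0019
realised/bound (from unrounded values) ≈ 0.1572

0.0019
0.0120


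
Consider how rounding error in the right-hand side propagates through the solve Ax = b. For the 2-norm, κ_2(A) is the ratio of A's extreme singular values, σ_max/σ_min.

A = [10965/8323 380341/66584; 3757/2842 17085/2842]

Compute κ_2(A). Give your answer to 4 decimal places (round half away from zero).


AᵀA = [56233909/16144324 499587075/32288648; 499587075/32288648 17763581809/258309184]; tr = 11102513/153664, det = 83521/614656
λ_max, λ_min = (11102513/153664 ± √123252960744225/23612624896)/2 = 289/4, 289/153664
so κ_2 = √((289/4) / (289/153664)) = 196.0000

196.0000


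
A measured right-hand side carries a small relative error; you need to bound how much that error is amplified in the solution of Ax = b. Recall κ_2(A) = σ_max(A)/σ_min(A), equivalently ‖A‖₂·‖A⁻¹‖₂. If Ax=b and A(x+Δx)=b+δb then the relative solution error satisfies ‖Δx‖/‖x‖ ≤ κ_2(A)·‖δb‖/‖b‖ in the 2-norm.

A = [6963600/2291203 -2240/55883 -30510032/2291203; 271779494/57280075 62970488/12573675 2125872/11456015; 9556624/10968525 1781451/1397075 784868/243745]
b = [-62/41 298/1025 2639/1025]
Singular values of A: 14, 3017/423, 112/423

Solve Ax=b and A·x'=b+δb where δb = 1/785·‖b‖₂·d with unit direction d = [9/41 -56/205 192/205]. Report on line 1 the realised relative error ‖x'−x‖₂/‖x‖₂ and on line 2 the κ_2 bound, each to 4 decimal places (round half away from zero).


0.0019
0.0674

σ_max = 14, σ_min = 112/423
κ_2(A) = 14 / (112/423) = 52.8750
worst-case relative error ≤ 52.8750 × 1/785 = 0.0674
solve Ax = b  →  x = [5.3994 -5.1078 1.3613]
2-norm of b is 3.0000; of x, 7.5562
re-solving with b+δb shifts x by Δx of norm 0.0144
relative error = 0.0019
realised/bound (from unrounded values) ≈ 0.0284


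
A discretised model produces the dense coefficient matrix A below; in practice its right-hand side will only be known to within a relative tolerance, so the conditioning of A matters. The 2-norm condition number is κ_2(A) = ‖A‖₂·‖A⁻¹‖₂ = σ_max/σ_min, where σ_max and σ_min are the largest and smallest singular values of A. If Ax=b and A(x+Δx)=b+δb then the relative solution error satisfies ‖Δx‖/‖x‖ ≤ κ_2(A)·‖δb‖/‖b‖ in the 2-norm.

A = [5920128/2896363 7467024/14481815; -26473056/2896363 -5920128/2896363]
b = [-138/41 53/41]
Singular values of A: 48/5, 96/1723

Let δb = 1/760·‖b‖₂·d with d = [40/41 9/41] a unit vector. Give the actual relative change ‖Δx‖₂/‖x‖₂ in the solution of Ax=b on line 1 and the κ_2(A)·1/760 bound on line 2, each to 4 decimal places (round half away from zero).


0.0016
0.2267

σ_max = 48/5, σ_min = 96/1723
condition number: (48/5) ÷ (96/1723) = 172.3000
perturbation bound = 172.3000·1/760 = 0.2267
solve Ax = b  →  x = [11.6161 -52.5762]
2-norm of b is 3.6056; of x, 53.8442
δb = ε·‖b‖·d = [0.0046 0.0010]; solving A·Δx = δb gives ‖Δx‖ = 0.0851
dividing the unrounded norms, ‖Δx‖/‖x‖ = 0.0016
realised/bound (from unrounded values) ≈ 0.0070


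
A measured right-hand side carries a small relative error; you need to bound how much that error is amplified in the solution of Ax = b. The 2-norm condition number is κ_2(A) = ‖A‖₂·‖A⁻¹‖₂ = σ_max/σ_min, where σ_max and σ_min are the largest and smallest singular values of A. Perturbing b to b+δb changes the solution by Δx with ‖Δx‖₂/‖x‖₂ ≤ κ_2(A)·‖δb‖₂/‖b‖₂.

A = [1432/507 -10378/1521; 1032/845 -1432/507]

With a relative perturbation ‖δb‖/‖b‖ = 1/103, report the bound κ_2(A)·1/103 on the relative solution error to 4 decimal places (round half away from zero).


AᵀA = [360064/38025 -518384/22815; -518384/22815 746500/13689]; tr = 129604/2025, det = 256/2025
eigenvalues of AᵀA: λ = (tr ± √(tr²−4·det))/2 = 64, 4/2025
κ_2(A) = √(λ_max/λ_min) = √(64 / (4/2025)) = 180.0000
worst-case relative error ≤ 180.0000 × 1/103 = 1.7476

1.7476


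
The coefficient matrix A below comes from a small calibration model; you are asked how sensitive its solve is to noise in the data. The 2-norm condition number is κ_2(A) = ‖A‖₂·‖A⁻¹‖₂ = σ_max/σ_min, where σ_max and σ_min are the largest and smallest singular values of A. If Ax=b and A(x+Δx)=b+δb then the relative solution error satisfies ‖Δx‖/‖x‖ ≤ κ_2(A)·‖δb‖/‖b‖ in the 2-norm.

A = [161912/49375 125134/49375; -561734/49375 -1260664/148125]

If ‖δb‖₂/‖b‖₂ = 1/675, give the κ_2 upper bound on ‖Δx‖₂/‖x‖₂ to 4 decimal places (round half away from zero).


0.3511

AᵀA = [546816932/3900625 1230303872/11701875; 1230303872/11701875 2768320612/35105625]; tr = 61517384/280845, det = 29986576/35105625
solving λ² − 61517384/280845·λ + 29986576/35105625 = 0 gives λ = 5476/25, 5476/1404225
κ = σ_max/σ_min = (74/5)/(74/1185) = 237.0000
perturbation bound = 237.0000·1/675 = 0.3511


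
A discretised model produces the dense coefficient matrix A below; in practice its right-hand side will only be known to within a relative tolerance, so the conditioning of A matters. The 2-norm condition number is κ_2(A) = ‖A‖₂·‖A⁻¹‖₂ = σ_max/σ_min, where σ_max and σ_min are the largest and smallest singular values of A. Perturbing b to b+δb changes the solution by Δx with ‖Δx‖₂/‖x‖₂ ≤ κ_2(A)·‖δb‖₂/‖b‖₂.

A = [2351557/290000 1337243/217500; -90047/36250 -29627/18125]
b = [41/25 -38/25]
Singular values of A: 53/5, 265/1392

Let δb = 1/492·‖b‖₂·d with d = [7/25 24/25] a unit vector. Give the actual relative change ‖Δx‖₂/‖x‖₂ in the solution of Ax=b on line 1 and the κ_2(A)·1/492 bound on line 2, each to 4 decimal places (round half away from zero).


from the listed singular values, σ₁ = 53/5, σ_n = 265/1392
condition number: (53/5) ÷ (265/1392) = 55.6800
bound on ‖Δx‖/‖x‖: κ·ε = 55.6800·1/492 = 0.1132
solve Ax = b  →  x = [3.3026 -4.0891]
2-norm of b is 2.2361; of x, 5.2562
δb = ε·‖b‖·d = [0.0013 0.0044]; solving A·Δx = δb gives ‖Δx‖ = 0.0239
relative error = 0.0045
realised/bound (from unrounded values) ≈ 0.0401

0.0045
0.1132
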